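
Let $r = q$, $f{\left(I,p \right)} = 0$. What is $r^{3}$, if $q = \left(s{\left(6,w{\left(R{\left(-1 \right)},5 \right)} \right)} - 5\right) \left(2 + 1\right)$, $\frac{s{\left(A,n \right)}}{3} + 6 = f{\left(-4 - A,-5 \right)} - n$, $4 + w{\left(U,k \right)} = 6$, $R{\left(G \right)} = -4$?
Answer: $-658503$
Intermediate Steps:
$w{\left(U,k \right)} = 2$ ($w{\left(U,k \right)} = -4 + 6 = 2$)
$s{\left(A,n \right)} = -18 - 3 n$ ($s{\left(A,n \right)} = -18 + 3 \left(0 - n\right) = -18 + 3 \left(- n\right) = -18 - 3 n$)
$q = -87$ ($q = \left(\left(-18 - 6\right) - 5\right) \left(2 + 1\right) = \left(\left(-18 - 6\right) - 5\right) 3 = \left(-24 - 5\right) 3 = \left(-29\right) 3 = -87$)
$r = -87$
$r^{3} = \left(-87\right)^{3} = -658503$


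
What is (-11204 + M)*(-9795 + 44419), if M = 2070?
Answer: -316255616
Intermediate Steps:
(-11204 + M)*(-9795 + 44419) = (-11204 + 2070)*(-9795 + 44419) = -9134*34624 = -316255616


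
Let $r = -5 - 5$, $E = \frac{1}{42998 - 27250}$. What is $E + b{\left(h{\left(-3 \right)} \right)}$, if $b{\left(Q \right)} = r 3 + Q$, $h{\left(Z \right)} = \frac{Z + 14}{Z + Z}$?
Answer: $- \frac{1503931}{47244} \approx -31.833$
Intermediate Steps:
$E = \frac{1}{15748} \approx 6.35 \cdot 10^{-5}$
$r = -10$ ($r = -5 - 5 = -10$)
$h{\left(Z \right)} = \frac{14 + Z}{2 Z}$
$b{\left(Q \right)} = -30 + Q$ ($b{\left(Q \right)} = \left(-10\right) 3 + Q = -30 + Q$)
$E + b{\left(h{\left(-3 \right)} \right)} = \frac{1}{15748} - \left(30 - \frac{14 - 3}{2 \left(-3\right)}\right) = \frac{1}{15748} - \left(30 + \frac{1}{6} \cdot 11\right) = \frac{1}{15748} - \frac{191}{6} = - \frac{1503931}{47244}$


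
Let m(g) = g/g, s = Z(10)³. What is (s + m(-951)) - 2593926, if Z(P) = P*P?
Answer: -1593925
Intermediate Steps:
Z(P) = P²
s = 1000000 (s = (10²)³ = 100³ = 1000000)
m(g) = 1
(s + m(-951)) - 2593926 = (1000000 + 1) - 2593926 = 1000001 - 2593926 = -1593925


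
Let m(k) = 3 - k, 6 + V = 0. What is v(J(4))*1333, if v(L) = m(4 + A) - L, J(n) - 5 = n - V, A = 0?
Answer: -21328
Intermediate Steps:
V = -6 (V = -6 + 0 = -6)
J(n) = 11 + n (J(n) = 5 + (n - 1*(-6)) = 5 + (n + 6) = 5 + (6 + n) = 11 + n)
v(L) = -1 - L (v(L) = (3 - (4 + 0)) - L = (3 - 1*4) - L = (3 - 4) - L = -1 - L)
v(J(4))*1333 = (-1 - (11 + 4))*1333 = (-1 - 1*15)*1333 = (-1 - 15)*1333 = -16*1333 = -21328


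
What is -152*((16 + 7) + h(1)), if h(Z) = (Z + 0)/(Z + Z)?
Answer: -3572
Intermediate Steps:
h(Z) = 1/2 (h(Z) = Z/((2*Z)) = Z*(1/(2*Z)) = 1/2)
-152*((16 + 7) + h(1)) = -152*((16 + 7) + 1/2) = -152*(23 + 1/2) = -152*47/2 = -3572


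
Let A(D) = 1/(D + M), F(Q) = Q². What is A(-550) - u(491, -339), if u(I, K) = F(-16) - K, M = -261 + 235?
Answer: -342721/576 ≈ -595.00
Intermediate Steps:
M = -26
u(I, K) = 256 - K (u(I, K) = (-16)² - K = 256 - K)
A(D) = 1/(-26 + D) (A(D) = 1/(D - 26) = 1/(-26 + D))
A(-550) - u(491, -339) = 1/(-26 - 550) - (256 - 1*(-339)) = 1/(-576) - (256 + 339) = -1/576 - 1*595 = -1/576 - 595 = -342721/576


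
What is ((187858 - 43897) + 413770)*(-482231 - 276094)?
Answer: -422941360575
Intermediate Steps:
((187858 - 43897) + 413770)*(-482231 - 276094) = (143961 + 413770)*(-758325) = 557731*(-758325) = -422941360575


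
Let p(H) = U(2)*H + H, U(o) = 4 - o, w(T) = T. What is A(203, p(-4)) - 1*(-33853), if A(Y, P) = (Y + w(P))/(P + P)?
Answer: 812281/24 ≈ 33845.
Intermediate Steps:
p(H) = 3*H (p(H) = (4 - 1*2)*H + H = (4 - 2)*H + H = 2*H + H = 3*H)
A(Y, P) = (P + Y)/(2*P) (A(Y, P) = (Y + P)/(P + P) = (P + Y)/((2*P)) = (P + Y)*(1/(2*P)) = (P + Y)/(2*P))
A(203, p(-4)) - 1*(-33853) = (3*(-4) + 203)/(2*((3*(-4)))) - 1*(-33853) = (½)*(-12 + 203)/(-12) + 33853 = (½)*(-1/12)*191 + 33853 = -191/24 + 33853 = 812281/24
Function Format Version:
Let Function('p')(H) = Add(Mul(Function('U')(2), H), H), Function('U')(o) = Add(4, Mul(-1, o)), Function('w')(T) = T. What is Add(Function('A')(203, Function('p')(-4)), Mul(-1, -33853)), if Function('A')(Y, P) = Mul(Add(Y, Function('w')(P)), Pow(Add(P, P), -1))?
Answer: Rational(812281, 24) ≈ 33845.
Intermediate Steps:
Function('p')(H) = Mul(3, H) (Function('p')(H) = Add(Mul(Add(4, Mul(-1, 2)), H), H) = Add(Mul(Add(4, -2), H), H) = Add(Mul(2, H), H) = Mul(3, H))
Function('A')(Y, P) = Mul(Rational(1, 2), Pow(P, -1), Add(P, Y)) (Function('A')(Y, P) = Mul(Add(Y, P), Pow(Add(P, P), -1)) = Mul(Add(P, Y), Pow(Mul(2, P), -1)) = Mul(Add(P, Y), Mul(Rational(1, 2), Pow(P, -1))) = Mul(Rational(1, 2), Pow(P, -1), Add(P, Y)))
Add(Function('A')(203, Function('p')(-4)), Mul(-1, -33853)) = Add(Mul(Rational(1, 2), Pow(Mul(3, -4), -1), Add(Mul(3, -4), 203)), Mul(-1, -33853)) = Add(Mul(Rational(1, 2), Pow(-12, -1), Add(-12, 203)), 33853) = Add(Mul(Rational(1, 2), Rational(-1, 12), 191), 33853) = Add(Rational(-191, 24), 33853) = Rational(812281, 24)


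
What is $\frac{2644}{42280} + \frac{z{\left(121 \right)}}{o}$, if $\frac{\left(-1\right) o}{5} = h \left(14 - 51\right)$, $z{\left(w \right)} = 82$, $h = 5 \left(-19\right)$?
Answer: $\frac{2150067}{37153550} \approx 0.05787$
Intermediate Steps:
$h = -95$
$o = -17575$ ($o = - 5 \left(- 95 \left(14 - 51\right)\right) = - 5 \left(\left(-95\right) \left(-37\right)\right) = \left(-5\right) 3515 = -17575$)
$\frac{2644}{42280} + \frac{z{\left(121 \right)}}{o} = \frac{2644}{42280} + \frac{82}{-17575} = 2644 \cdot \frac{1}{42280} + 82 \left(- \frac{1}{17575}\right) = \frac{661}{10570} - \frac{82}{17575} = \frac{2150067}{37153550}$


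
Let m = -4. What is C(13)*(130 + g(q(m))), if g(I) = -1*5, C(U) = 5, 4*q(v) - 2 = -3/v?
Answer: 625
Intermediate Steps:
q(v) = ½ - 3/(4*v) (q(v) = ½ + (-3/v)/4 = ½ - 3/(4*v))
g(I) = -5
C(13)*(130 + g(q(m))) = 5*(130 - 5) = 5*125 = 625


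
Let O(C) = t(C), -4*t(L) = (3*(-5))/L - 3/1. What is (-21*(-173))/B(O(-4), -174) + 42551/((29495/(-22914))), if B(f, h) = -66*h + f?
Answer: -3512711018914/106263545 ≈ -33057.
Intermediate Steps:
t(L) = 3/4 + 15/(4*L) (t(L) = -((3*(-5))/L - 3/1)/4 = -(-15/L - 3*1)/4 = -(-15/L - 3)/4 = -(-3 - 15/L)/4 = 3/4 + 15/(4*L))
O(C) = 3*(5 + C)/(4*C)
B(f, h) = f - 66*h
(-21*(-173))/B(O(-4), -174) + 42551/((29495/(-22914))) = (-21*(-173))/((3/4)*(5 - 4)/(-4) - 66*(-174)) + 42551/((29495/(-22914))) = 3633/((3/4)*(-1/4)*1 + 11484) + 42551/((29495*(-1/22914))) = 3633/(-3/16 + 11484) + 42551/(-29495/22914) = 3633/(183741/16) + 42551*(-22914/29495) = 3633*(16/183741) - 57353742/1735 = 19376/61247 - 57353742/1735 = -3512711018914/106263545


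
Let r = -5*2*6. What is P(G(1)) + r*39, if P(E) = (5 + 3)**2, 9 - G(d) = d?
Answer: -2276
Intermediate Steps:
G(d) = 9 - d
r = -60 (r = -10*6 = -60)
P(E) = 64 (P(E) = 8**2 = 64)
P(G(1)) + r*39 = 64 - 60*39 = 64 - 2340 = -2276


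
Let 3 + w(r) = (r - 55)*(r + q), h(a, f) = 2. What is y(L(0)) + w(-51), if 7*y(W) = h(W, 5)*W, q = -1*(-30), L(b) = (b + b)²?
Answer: 2223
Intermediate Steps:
L(b) = 4*b² (L(b) = (2*b)² = 4*b²)
q = 30
w(r) = -3 + (-55 + r)*(30 + r) (w(r) = -3 + (r - 55)*(r + 30) = -3 + (-55 + r)*(30 + r))
y(W) = 2*W/7 (y(W) = (2*W)/7 = 2*W/7)
y(L(0)) + w(-51) = 2*(4*0²)/7 + (-1653 + (-51)² - 25*(-51)) = 2*(4*0)/7 + (-1653 + 2601 + 1275) = (2/7)*0 + 2223 = 0 + 2223 = 2223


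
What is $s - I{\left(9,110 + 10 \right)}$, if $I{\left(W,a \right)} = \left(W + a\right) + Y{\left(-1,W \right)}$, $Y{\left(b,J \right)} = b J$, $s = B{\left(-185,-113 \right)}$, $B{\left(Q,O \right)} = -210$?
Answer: $-330$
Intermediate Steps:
$s = -210$
$Y{\left(b,J \right)} = J b$
$I{\left(W,a \right)} = a$ ($I{\left(W,a \right)} = \left(W + a\right) + W \left(-1\right) = \left(W + a\right) - W = a$)
$s - I{\left(9,110 + 10 \right)} = -210 - \left(110 + 10\right) = -210 - 120 = -330$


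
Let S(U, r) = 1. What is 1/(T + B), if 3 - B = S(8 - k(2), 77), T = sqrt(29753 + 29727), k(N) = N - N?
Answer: -1/29738 + sqrt(14870)/29738 ≈ 0.0040669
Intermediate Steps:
k(N) = 0
T = 2*sqrt(14870) (T = sqrt(59480) = 2*sqrt(14870) ≈ 243.89)
B = 2 (B = 3 - 1*1 = 3 - 1 = 2)
1/(T + B) = 1/(2*sqrt(14870) + 2) = 1/(2 + 2*sqrt(14870))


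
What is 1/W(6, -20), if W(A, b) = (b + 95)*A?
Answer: 1/450 ≈ 0.0022222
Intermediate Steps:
W(A, b) = A*(95 + b) (W(A, b) = (95 + b)*A = A*(95 + b))
1/W(6, -20) = 1/(6*(95 - 20)) = 1/(6*75) = 1/450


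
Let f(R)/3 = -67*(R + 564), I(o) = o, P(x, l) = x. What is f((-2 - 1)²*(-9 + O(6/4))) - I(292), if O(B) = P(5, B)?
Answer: -106420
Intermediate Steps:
O(B) = 5
f(R) = -113364 - 201*R (f(R) = 3*(-67*(R + 564)) = 3*(-67*(564 + R)) = 3*(-37788 - 67*R) = -113364 - 201*R)
f((-2 - 1)²*(-9 + O(6/4))) - I(292) = (-113364 - 201*(-2 - 1)²*(-9 + 5)) - 1*292 = (-113364 - 201*(-3)²*(-4)) - 292 = (-113364 - 1809*(-4)) - 292 = (-113364 - 201*(-36)) - 292 = (-113364 + 7236) - 292 = -106128 - 292 = -106420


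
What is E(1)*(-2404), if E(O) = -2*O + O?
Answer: 2404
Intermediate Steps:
E(O) = -O
E(1)*(-2404) = -1*1*(-2404) = -1*(-2404) = 2404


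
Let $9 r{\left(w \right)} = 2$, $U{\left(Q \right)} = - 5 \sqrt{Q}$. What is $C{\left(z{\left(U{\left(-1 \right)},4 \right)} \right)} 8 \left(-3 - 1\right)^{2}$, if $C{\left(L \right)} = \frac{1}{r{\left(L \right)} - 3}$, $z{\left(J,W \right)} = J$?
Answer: $- \frac{1152}{25} \approx -46.08$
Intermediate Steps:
$r{\left(w \right)} = \frac{2}{9}$ ($r{\left(w \right)} = \frac{1}{9} \cdot 2 = \frac{2}{9}$)
$C{\left(L \right)} = - \frac{9}{25}$ ($C{\left(L \right)} = \frac{1}{\frac{2}{9} - 3} = \frac{1}{- \frac{25}{9}} = - \frac{9}{25}$)
$C{\left(z{\left(U{\left(-1 \right)},4 \right)} \right)} 8 \left(-3 - 1\right)^{2} = \left(- \frac{9}{25}\right) 8 \left(-3 - 1\right)^{2} = - \frac{72 \left(-4\right)^{2}}{25} = \left(- \frac{72}{25}\right) 16 = - \frac{1152}{25}$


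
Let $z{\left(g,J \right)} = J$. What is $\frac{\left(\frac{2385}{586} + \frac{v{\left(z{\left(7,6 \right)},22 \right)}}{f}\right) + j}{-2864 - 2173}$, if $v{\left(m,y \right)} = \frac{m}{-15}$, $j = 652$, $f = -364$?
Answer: $- \frac{87464114}{671507655} \approx -0.13025$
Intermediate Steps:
$v{\left(m,y \right)} = - \frac{m}{15}$ ($v{\left(m,y \right)} = m \left(- \frac{1}{15}\right) = - \frac{m}{15}$)
$\frac{\left(\frac{2385}{586} + \frac{v{\left(z{\left(7,6 \right)},22 \right)}}{f}\right) + j}{-2864 - 2173} = \frac{\left(\frac{2385}{586} + \frac{\left(- \frac{1}{15}\right) 6}{-364}\right) + 652}{-2864 - 2173} = \frac{\left(2385 \cdot \frac{1}{586} - - \frac{1}{910}\right) + 652}{-5037} = \left(\left(\frac{2385}{586} + \frac{1}{910}\right) + 652\right) \left(- \frac{1}{5037}\right) = \left(\frac{542734}{133315} + 652\right) \left(- \frac{1}{5037}\right) = \frac{87464114}{133315} \left(- \frac{1}{5037}\right) = - \frac{87464114}{671507655}$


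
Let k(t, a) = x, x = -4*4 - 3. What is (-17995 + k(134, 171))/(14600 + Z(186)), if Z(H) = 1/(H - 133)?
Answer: -954742/773801 ≈ -1.2338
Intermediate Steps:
x = -19 (x = -16 - 3 = -19)
k(t, a) = -19
Z(H) = 1/(-133 + H)
(-17995 + k(134, 171))/(14600 + Z(186)) = (-17995 - 19)/(14600 + 1/(-133 + 186)) = -18014/(14600 + 1/53) = -18014/773801/53 = -18014*53/773801 = -954742/773801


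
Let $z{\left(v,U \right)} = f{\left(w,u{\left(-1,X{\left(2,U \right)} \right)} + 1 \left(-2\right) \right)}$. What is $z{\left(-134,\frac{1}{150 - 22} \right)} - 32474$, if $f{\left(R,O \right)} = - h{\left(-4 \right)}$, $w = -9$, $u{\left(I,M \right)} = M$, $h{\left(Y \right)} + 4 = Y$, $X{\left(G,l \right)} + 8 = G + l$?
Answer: $-32466$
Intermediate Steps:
$X{\left(G,l \right)} = -8 + G + l$ ($X{\left(G,l \right)} = -8 + \left(G + l\right) = -8 + G + l$)
$h{\left(Y \right)} = -4 + Y$
$f{\left(R,O \right)} = 8$ ($f{\left(R,O \right)} = - (-4 - 4) = \left(-1\right) \left(-8\right) = 8$)
$z{\left(v,U \right)} = 8$
$z{\left(-134,\frac{1}{150 - 22} \right)} - 32474 = 8 - 32474 = -32466$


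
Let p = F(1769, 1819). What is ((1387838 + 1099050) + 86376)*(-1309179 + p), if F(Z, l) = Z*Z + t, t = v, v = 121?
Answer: 4684120178992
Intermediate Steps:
t = 121
F(Z, l) = 121 + Z² (F(Z, l) = Z*Z + 121 = Z² + 121 = 121 + Z²)
p = 3129482 (p = 121 + 1769² = 121 + 3129361 = 3129482)
((1387838 + 1099050) + 86376)*(-1309179 + p) = ((1387838 + 1099050) + 86376)*(-1309179 + 3129482) = (2486888 + 86376)*1820303 = 2573264*1820303 = 4684120178992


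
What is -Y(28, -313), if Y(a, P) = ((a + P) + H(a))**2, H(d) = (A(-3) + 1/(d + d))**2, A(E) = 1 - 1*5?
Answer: -712388328961/9834496 ≈ -72438.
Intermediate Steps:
A(E) = -4 (A(E) = 1 - 5 = -4)
H(d) = (-4 + 1/(2*d))**2 (H(d) = (-4 + 1/(d + d))**2 = (-4 + 1/(2*d))**2)
Y(a, P) = (P + a + (1 - 8*a)**2/(4*a**2))**2 (Y(a, P) = ((a + P) + (1 - 8*a)**2/(4*a**2))**2 = ((P + a) + (1 - 8*a)**2/(4*a**2))**2 = (P + a + (1 - 8*a)**2/(4*a**2))**2)
-Y(28, -313) = -((1 - 8*28)**2 + 4*28**2*(-313 + 28))**2/(16*28**4) = -((1 - 224)**2 + 4*784*(-285))**2/(16*614656) = -((-223)**2 - 893760)**2/(16*614656) = -(49729 - 893760)**2/(16*614656) = -(-844031)**2/(16*614656) = -712388328961/(16*614656) = -1*712388328961/9834496 = -712388328961/9834496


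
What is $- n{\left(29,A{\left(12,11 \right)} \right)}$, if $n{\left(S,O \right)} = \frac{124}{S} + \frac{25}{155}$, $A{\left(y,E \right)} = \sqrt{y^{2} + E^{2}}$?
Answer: $- \frac{3989}{899} \approx -4.4371$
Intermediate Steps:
$A{\left(y,E \right)} = \sqrt{E^{2} + y^{2}}$
$n{\left(S,O \right)} = \frac{5}{31} + \frac{124}{S}$ ($n{\left(S,O \right)} = \frac{124}{S} + 25 \cdot \frac{1}{155} = \frac{124}{S} + \frac{5}{31} = \frac{5}{31} + \frac{124}{S}$)
$- n{\left(29,A{\left(12,11 \right)} \right)} = - (\frac{5}{31} + \frac{124}{29}) = \left(-1\right) \frac{3989}{899} = - \frac{3989}{899}$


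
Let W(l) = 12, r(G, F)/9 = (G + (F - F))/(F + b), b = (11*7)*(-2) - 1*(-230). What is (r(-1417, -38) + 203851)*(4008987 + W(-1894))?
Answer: 31003934531415/38 ≈ 8.1589e+11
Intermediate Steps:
b = 76 (b = 77*(-2) + 230 = -154 + 230 = 76)
r(G, F) = 9*G/(76 + F) (r(G, F) = 9*((G + (F - F))/(F + 76)) = 9*((G + 0)/(76 + F)) = 9*(G/(76 + F)) = 9*G/(76 + F))
(r(-1417, -38) + 203851)*(4008987 + W(-1894)) = (9*(-1417)/(76 - 38) + 203851)*(4008987 + 12) = (9*(-1417)/38 + 203851)*4008999 = (9*(-1417)*(1/38) + 203851)*4008999 = (-12753/38 + 203851)*4008999 = (7733585/38)*4008999 = 31003934531415/38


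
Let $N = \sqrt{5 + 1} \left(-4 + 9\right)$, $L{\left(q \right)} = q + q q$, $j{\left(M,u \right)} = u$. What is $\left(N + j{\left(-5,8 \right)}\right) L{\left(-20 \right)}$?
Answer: $3040 + 1900 \sqrt{6} \approx 7694.0$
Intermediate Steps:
$L{\left(q \right)} = q + q^{2}$
$N = 5 \sqrt{6}$ ($N = \sqrt{6} \cdot 5 = 5 \sqrt{6} \approx 12.247$)
$\left(N + j{\left(-5,8 \right)}\right) L{\left(-20 \right)} = \left(5 \sqrt{6} + 8\right) \left(- 20 \left(1 - 20\right)\right) = \left(8 + 5 \sqrt{6}\right) \left(\left(-20\right) \left(-19\right)\right) = \left(8 + 5 \sqrt{6}\right) 380 = 3040 + 1900 \sqrt{6}$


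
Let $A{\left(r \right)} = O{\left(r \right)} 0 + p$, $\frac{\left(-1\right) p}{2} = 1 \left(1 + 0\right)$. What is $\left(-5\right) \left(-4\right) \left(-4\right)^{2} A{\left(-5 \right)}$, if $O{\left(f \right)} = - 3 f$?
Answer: $-640$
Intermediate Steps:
$p = -2$ ($p = - 2 \cdot 1 \left(1 + 0\right) = - 2 \cdot 1 \cdot 1 = \left(-2\right) 1 = -2$)
$A{\left(r \right)} = -2$ ($A{\left(r \right)} = - 3 r 0 - 2 = 0 - 2 = -2$)
$\left(-5\right) \left(-4\right) \left(-4\right)^{2} A{\left(-5 \right)} = \left(-5\right) \left(-4\right) \left(-4\right)^{2} \left(-2\right) = 20 \cdot 16 \left(-2\right) = 320 \left(-2\right) = -640$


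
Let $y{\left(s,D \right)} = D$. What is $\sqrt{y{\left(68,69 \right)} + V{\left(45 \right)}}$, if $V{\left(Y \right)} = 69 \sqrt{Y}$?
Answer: $\sqrt{69 + 207 \sqrt{5}} \approx 23.062$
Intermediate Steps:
$\sqrt{y{\left(68,69 \right)} + V{\left(45 \right)}} = \sqrt{69 + 69 \sqrt{45}} = \sqrt{69 + 69 \cdot 3 \sqrt{5}} = \sqrt{69 + 207 \sqrt{5}}$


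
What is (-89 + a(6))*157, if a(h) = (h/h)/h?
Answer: -83681/6 ≈ -13947.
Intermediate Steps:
a(h) = 1/h
(-89 + a(6))*157 = (-89 + 1/6)*157 = (-89 + ⅙)*157 = -533/6*157 = -83681/6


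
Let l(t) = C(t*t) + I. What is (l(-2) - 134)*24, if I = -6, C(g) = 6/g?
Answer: -3324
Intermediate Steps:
l(t) = -6 + 6/t² (l(t) = 6/((t*t)) - 6 = 6/(t²) - 6 = 6/t² - 6 = -6 + 6/t²)
(l(-2) - 134)*24 = ((-6 + 6/(-2)²) - 134)*24 = ((-6 + 6*(¼)) - 134)*24 = ((-6 + 3/2) - 134)*24 = (-9/2 - 134)*24 = -277/2*24 = -3324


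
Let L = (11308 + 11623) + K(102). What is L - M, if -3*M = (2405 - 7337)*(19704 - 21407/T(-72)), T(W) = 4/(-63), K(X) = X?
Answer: -586661794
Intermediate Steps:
L = 23033 (L = (11308 + 11623) + 102 = 22931 + 102 = 23033)
T(W) = -4/63 (T(W) = 4*(-1/63) = -4/63)
M = 586684827 (M = -(2405 - 7337)*(19704 - 21407/(-4/63))/3 = -(-1644)*(19704 - 21407*(-63/4)) = -(-1644)*(19704 + 1348641/4) = -(-1644)*1427457/4 = -⅓*(-1760054481) = 586684827)
L - M = 23033 - 1*586684827 = 23033 - 586684827 = -586661794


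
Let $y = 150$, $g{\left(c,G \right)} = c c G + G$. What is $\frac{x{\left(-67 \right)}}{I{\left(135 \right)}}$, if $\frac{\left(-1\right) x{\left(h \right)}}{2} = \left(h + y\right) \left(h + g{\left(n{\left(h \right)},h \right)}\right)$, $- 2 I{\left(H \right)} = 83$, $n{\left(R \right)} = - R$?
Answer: $-1203588$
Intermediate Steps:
$g{\left(c,G \right)} = G + G c^{2}$ ($g{\left(c,G \right)} = c^{2} G + G = G c^{2} + G = G + G c^{2}$)
$I{\left(H \right)} = - \frac{83}{2}$ ($I{\left(H \right)} = \left(- \frac{1}{2}\right) 83 = - \frac{83}{2}$)
$x{\left(h \right)} = - 2 \left(150 + h\right) \left(h + h \left(1 + h^{2}\right)\right)$ ($x{\left(h \right)} = - 2 \left(h + 150\right) \left(h + h \left(1 + \left(- h\right)^{2}\right)\right) = - 2 \left(150 + h\right) \left(h + h \left(1 + h^{2}\right)\right)$)
$\frac{x{\left(-67 \right)}}{I{\left(135 \right)}} = \frac{2 \left(-67\right) \left(-300 - \left(-67\right)^{3} - 150 \left(-67\right)^{2} - -134\right)}{- \frac{83}{2}} = 2 \left(-67\right) \left(-300 - -300763 - 673350 + 134\right) \left(- \frac{2}{83}\right) = 2 \left(-67\right) \left(-300 + 300763 - 673350 + 134\right) \left(- \frac{2}{83}\right) = 2 \left(-67\right) \left(-372753\right) \left(- \frac{2}{83}\right) = 49948902 \left(- \frac{2}{83}\right) = -1203588$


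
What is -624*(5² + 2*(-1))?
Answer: -14352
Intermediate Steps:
-624*(5² + 2*(-1)) = -624*(25 - 2) = -624*23 = -14352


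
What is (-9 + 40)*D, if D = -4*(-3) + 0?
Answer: 372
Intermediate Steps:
D = 12 (D = 12 + 0 = 12)
(-9 + 40)*D = (-9 + 40)*12 = 31*12 = 372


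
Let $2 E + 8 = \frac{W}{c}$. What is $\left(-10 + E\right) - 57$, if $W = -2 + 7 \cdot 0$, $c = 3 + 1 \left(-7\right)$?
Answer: $- \frac{283}{4} \approx -70.75$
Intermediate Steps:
$c = -4$ ($c = 3 - 7 = -4$)
$W = -2$ ($W = -2 + 0 = -2$)
$E = - \frac{15}{4}$ ($E = -4 + \frac{\left(-2\right) \frac{1}{-4}}{2} = -4 + \frac{\left(-2\right) \left(- \frac{1}{4}\right)}{2} = -4 + \frac{1}{2} \cdot \frac{1}{2} = -4 + \frac{1}{4} = - \frac{15}{4} \approx -3.75$)
$\left(-10 + E\right) - 57 = \left(-10 - \frac{15}{4}\right) - 57 = - \frac{55}{4} - 57 = - \frac{283}{4}$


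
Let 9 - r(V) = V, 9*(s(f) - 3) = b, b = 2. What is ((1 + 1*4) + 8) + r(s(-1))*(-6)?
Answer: -65/3 ≈ -21.667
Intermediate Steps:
s(f) = 29/9 (s(f) = 3 + (1/9)*2 = 3 + 2/9 = 29/9)
r(V) = 9 - V
((1 + 1*4) + 8) + r(s(-1))*(-6) = ((1 + 1*4) + 8) + (9 - 1*29/9)*(-6) = ((1 + 4) + 8) + (9 - 29/9)*(-6) = (5 + 8) + (52/9)*(-6) = 13 - 104/3 = -65/3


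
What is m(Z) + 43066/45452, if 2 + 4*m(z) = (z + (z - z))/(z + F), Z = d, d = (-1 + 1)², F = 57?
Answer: 5085/11363 ≈ 0.44750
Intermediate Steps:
d = 0 (d = 0² = 0)
Z = 0
m(z) = -½ + z/(4*(57 + z)) (m(z) = -½ + ((z + (z - z))/(z + 57))/4 = -½ + ((z + 0)/(57 + z))/4 = -½ + (z/(57 + z))/4 = -½ + z/(4*(57 + z)))
m(Z) + 43066/45452 = (-114 - 1*0)/(4*(57 + 0)) + 43066/45452 = (¼)*(-114 + 0)/57 + 43066*(1/45452) = (¼)*(1/57)*(-114) + 21533/22726 = -½ + 21533/22726 = 5085/11363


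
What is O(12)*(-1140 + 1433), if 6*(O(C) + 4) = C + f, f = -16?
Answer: -4102/3 ≈ -1367.3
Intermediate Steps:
O(C) = -20/3 + C/6 (O(C) = -4 + (C - 16)/6 = -4 + (-16 + C)/6 = -4 + (-8/3 + C/6) = -20/3 + C/6)
O(12)*(-1140 + 1433) = (-20/3 + (⅙)*12)*(-1140 + 1433) = (-20/3 + 2)*293 = -14/3*293 = -4102/3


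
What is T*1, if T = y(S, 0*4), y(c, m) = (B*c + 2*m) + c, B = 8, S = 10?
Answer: 90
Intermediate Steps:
y(c, m) = 2*m + 9*c (y(c, m) = (8*c + 2*m) + c = (2*m + 8*c) + c = 2*m + 9*c)
T = 90 (T = 2*(0*4) + 9*10 = 2*0 + 90 = 0 + 90 = 90)
T*1 = 90*1 = 90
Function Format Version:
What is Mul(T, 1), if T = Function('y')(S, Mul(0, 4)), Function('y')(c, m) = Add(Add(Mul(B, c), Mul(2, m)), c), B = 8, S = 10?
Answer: 90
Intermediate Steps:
Function('y')(c, m) = Add(Mul(2, m), Mul(9, c)) (Function('y')(c, m) = Add(Add(Mul(8, c), Mul(2, m)), c) = Add(Add(Mul(2, m), Mul(8, c)), c) = Add(Mul(2, m), Mul(9, c)))
T = 90 (T = Add(Mul(2, Mul(0, 4)), Mul(9, 10)) = Add(Mul(2, 0), 90) = Add(0, 90) = 90)
Mul(T, 1) = Mul(90, 1) = 90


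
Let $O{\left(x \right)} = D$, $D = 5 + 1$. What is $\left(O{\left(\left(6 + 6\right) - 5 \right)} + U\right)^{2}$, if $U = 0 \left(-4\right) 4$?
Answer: $36$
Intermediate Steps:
$D = 6$
$O{\left(x \right)} = 6$
$U = 0$ ($U = 0 \cdot 4 = 0$)
$\left(O{\left(\left(6 + 6\right) - 5 \right)} + U\right)^{2} = \left(6 + 0\right)^{2} = 6^{2} = 36$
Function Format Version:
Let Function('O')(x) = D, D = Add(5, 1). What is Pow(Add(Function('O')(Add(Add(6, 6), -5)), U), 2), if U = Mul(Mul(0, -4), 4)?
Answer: 36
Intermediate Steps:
D = 6
Function('O')(x) = 6
U = 0 (U = Mul(0, 4) = 0)
Pow(Add(Function('O')(Add(Add(6, 6), -5)), U), 2) = Pow(Add(6, 0), 2) = Pow(6, 2) = 36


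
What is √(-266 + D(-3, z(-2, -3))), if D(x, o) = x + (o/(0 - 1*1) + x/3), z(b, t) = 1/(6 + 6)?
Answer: I*√9723/6 ≈ 16.434*I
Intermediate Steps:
z(b, t) = 1/12
D(x, o) = -o + 4*x/3 (D(x, o) = x + (o/(0 - 1) + x*(⅓)) = x + (o/(-1) + x/3) = x + (o*(-1) + x/3) = x + (-o + x/3) = -o + 4*x/3)
√(-266 + D(-3, z(-2, -3))) = √(-266 + (-1*1/12 + (4/3)*(-3))) = √(-266 + (-1/12 - 4)) = √(-266 - 49/12) = √(-3241/12) = I*√9723/6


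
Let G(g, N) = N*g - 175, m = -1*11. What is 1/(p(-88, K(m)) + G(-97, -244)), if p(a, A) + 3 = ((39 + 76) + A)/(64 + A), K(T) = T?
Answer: 53/1245074 ≈ 4.2568e-5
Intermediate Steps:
m = -11
p(a, A) = -3 + (115 + A)/(64 + A) (p(a, A) = -3 + ((39 + 76) + A)/(64 + A) = -3 + (115 + A)/(64 + A))
G(g, N) = -175 + N*g
1/(p(-88, K(m)) + G(-97, -244)) = 1/((-77 - 2*(-11))/(64 - 11) + (-175 - 244*(-97))) = 1/((-77 + 22)/53 + (-175 + 23668)) = 1/((1/53)*(-55) + 23493) = 1/(-55/53 + 23493) = 1/(1245074/53) = 53/1245074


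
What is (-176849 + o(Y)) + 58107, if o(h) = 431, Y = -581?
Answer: -118311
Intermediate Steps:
(-176849 + o(Y)) + 58107 = (-176849 + 431) + 58107 = -176418 + 58107 = -118311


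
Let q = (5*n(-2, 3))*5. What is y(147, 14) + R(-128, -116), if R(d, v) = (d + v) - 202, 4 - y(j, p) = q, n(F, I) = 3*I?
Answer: -667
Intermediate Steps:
q = 225 (q = (5*(3*3))*5 = (5*9)*5 = 45*5 = 225)
y(j, p) = -221 (y(j, p) = 4 - 1*225 = 4 - 225 = -221)
R(d, v) = -202 + d + v
y(147, 14) + R(-128, -116) = -221 + (-202 - 128 - 116) = -221 - 446 = -667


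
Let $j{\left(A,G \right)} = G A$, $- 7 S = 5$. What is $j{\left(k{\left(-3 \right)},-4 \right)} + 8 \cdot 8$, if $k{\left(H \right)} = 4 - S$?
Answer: $\frac{316}{7} \approx 45.143$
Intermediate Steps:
$S = - \frac{5}{7}$ ($S = \left(- \frac{1}{7}\right) 5 = - \frac{5}{7} \approx -0.71429$)
$k{\left(H \right)} = \frac{33}{7}$ ($k{\left(H \right)} = 4 - - \frac{5}{7} = 4 + \frac{5}{7} = \frac{33}{7}$)
$j{\left(A,G \right)} = A G$
$j{\left(k{\left(-3 \right)},-4 \right)} + 8 \cdot 8 = \frac{33}{7} \left(-4\right) + 8 \cdot 8 = - \frac{132}{7} + 64 = \frac{316}{7}$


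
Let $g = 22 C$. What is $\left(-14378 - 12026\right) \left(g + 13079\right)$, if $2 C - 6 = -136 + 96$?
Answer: $-335462820$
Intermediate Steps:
$C = -17$ ($C = 3 + \frac{-136 + 96}{2} = 3 + \frac{1}{2} \left(-40\right) = 3 - 20 = -17$)
$g = -374$ ($g = 22 \left(-17\right) = -374$)
$\left(-14378 - 12026\right) \left(g + 13079\right) = \left(-14378 - 12026\right) \left(-374 + 13079\right) = \left(-26404\right) 12705 = -335462820$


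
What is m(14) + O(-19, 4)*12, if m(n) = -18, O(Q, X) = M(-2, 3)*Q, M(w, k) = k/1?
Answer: -702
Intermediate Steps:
M(w, k) = k (M(w, k) = k*1 = k)
O(Q, X) = 3*Q
m(14) + O(-19, 4)*12 = -18 + (3*(-19))*12 = -18 - 57*12 = -18 - 684 = -702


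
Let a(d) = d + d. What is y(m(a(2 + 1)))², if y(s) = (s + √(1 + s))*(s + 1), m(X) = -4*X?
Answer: 292537 - 25392*I*√23 ≈ 2.9254e+5 - 1.2178e+5*I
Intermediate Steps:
a(d) = 2*d
y(s) = (1 + s)*(s + √(1 + s)) (y(s) = (s + √(1 + s))*(1 + s) = (1 + s)*(s + √(1 + s)))
y(m(a(2 + 1)))² = (-8*(2 + 1) + (-8*(2 + 1))² + √(1 - 8*(2 + 1)) + (-8*(2 + 1))*√(1 - 8*(2 + 1)))² = (-8*3 + (-8*3)² + √(1 - 8*3) + (-8*3)*√(1 - 8*3))² = (-4*6 + (-4*6)² + √(1 - 4*6) + (-4*6)*√(1 - 4*6))² = (-24 + (-24)² + √(1 - 24) - 24*√(1 - 24))² = (-24 + 576 + √(-23) - 24*I*√23)² = (-24 + 576 + I*√23 - 24*I*√23)² = (552 - 23*I*√23)²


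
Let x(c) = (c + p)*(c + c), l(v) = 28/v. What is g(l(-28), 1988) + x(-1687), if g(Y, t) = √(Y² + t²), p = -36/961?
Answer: 5470073882/961 + √3952145 ≈ 5.6941e+6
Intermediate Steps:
p = -36/961 (p = -36*1/961 = -36/961 ≈ -0.037461)
x(c) = 2*c*(-36/961 + c) (x(c) = (c - 36/961)*(c + c) = (-36/961 + c)*(2*c) = 2*c*(-36/961 + c))
g(l(-28), 1988) + x(-1687) = √((28/(-28))² + 1988²) + (2/961)*(-1687)*(-36 + 961*(-1687)) = √((28*(-1/28))² + 3952144) + (2/961)*(-1687)*(-36 - 1621207) = √((-1)² + 3952144) + (2/961)*(-1687)*(-1621243) = √(1 + 3952144) + 5470073882/961 = √3952145 + 5470073882/961 = 5470073882/961 + √3952145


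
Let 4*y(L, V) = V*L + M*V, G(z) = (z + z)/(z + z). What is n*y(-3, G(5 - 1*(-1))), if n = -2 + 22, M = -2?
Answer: -25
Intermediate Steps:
G(z) = 1 (G(z) = (2*z)/((2*z)) = (2*z)*(1/(2*z)) = 1)
y(L, V) = -V/2 + L*V/4 (y(L, V) = (V*L - 2*V)/4 = (L*V - 2*V)/4 = (-2*V + L*V)/4 = -V/2 + L*V/4)
n = 20
n*y(-3, G(5 - 1*(-1))) = 20*((¼)*1*(-2 - 3)) = 20*((¼)*1*(-5)) = 20*(-5/4) = -25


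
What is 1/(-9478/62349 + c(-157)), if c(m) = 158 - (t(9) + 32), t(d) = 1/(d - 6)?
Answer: 2969/372653 ≈ 0.0079672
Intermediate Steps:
t(d) = 1/(-6 + d)
c(m) = 377/3 (c(m) = 158 - (1/(-6 + 9) + 32) = 158 - (1/3 + 32) = 158 - 1*97/3 = 158 - 97/3 = 377/3)
1/(-9478/62349 + c(-157)) = 1/(-9478/62349 + 377/3) = 1/(-9478*1/62349 + 377/3) = 1/(-1354/8907 + 377/3) = 1/(372653/2969) = 2969/372653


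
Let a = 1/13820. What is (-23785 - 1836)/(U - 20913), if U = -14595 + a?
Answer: 354082220/490720559 ≈ 0.72156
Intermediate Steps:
a = 1/13820 ≈ 7.2359e-5
U = -201702899/13820 (U = -14595 + 1/13820 = -201702899/13820 ≈ -14595.)
(-23785 - 1836)/(U - 20913) = (-23785 - 1836)/(-201702899/13820 - 20913) = -25621/(-490720559/13820) = -25621*(-13820/490720559) = 354082220/490720559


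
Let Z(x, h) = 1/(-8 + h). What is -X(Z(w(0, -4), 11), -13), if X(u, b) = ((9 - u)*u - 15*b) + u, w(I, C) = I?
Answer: -1784/9 ≈ -198.22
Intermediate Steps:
X(u, b) = u - 15*b + u*(9 - u) (X(u, b) = (u*(9 - u) - 15*b) + u = (-15*b + u*(9 - u)) + u = u - 15*b + u*(9 - u))
-X(Z(w(0, -4), 11), -13) = -(-(1/(-8 + 11))**2 - 15*(-13) + 10/(-8 + 11)) = -(-(1/3)**2 + 195 + 10/3) = -(-(1/3)**2 + 195 + 10*(1/3)) = -(-1*1/9 + 195 + 10/3) = -(-1/9 + 195 + 10/3) = -1*1784/9 = -1784/9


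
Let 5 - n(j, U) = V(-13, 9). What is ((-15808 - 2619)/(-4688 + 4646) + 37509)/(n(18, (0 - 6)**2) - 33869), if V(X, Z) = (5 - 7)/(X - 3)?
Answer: -6375220/5689173 ≈ -1.1206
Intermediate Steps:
V(X, Z) = -2/(-3 + X)
n(j, U) = 39/8 (n(j, U) = 5 - (-2)/(-3 - 13) = 5 - (-2)/(-16) = 5 - (-2)*(-1)/16 = 5 - 1*1/8 = 5 - 1/8 = 39/8)
((-15808 - 2619)/(-4688 + 4646) + 37509)/(n(18, (0 - 6)**2) - 33869) = ((-15808 - 2619)/(-4688 + 4646) + 37509)/(39/8 - 33869) = (-18427/(-42) + 37509)/(-270913/8) = (-18427*(-1/42) + 37509)*(-8/270913) = (18427/42 + 37509)*(-8/270913) = (1593805/42)*(-8/270913) = -6375220/5689173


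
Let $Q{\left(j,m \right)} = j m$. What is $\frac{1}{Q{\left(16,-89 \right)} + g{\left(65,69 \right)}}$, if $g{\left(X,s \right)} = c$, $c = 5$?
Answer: $- \frac{1}{1419} \approx -0.00070472$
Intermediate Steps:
$g{\left(X,s \right)} = 5$
$\frac{1}{Q{\left(16,-89 \right)} + g{\left(65,69 \right)}} = \frac{1}{16 \left(-89\right) + 5} = \frac{1}{-1424 + 5} = \frac{1}{-1419} = - \frac{1}{1419}$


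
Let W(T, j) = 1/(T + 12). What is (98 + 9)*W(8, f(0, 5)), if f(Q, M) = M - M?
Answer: 107/20 ≈ 5.3500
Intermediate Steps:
f(Q, M) = 0
W(T, j) = 1/(12 + T)
(98 + 9)*W(8, f(0, 5)) = (98 + 9)/(12 + 8) = 107/20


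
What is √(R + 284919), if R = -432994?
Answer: 5*I*√5923 ≈ 384.81*I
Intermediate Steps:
√(R + 284919) = √(-432994 + 284919) = √(-148075) = 5*I*√5923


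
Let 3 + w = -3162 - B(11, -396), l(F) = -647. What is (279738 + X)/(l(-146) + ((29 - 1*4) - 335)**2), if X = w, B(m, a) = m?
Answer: 276562/95453 ≈ 2.8974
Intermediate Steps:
w = -3176 (w = -3 + (-3162 - 1*11) = -3 + (-3162 - 11) = -3 - 3173 = -3176)
X = -3176
(279738 + X)/(l(-146) + ((29 - 1*4) - 335)**2) = (279738 - 3176)/(-647 + ((29 - 1*4) - 335)**2) = 276562/(-647 + ((29 - 4) - 335)**2) = 276562/(-647 + (25 - 335)**2) = 276562/(-647 + (-310)**2) = 276562/(-647 + 96100) = 276562/95453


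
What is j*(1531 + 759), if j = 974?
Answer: 2230460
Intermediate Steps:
j*(1531 + 759) = 974*(1531 + 759) = 974*2290 = 2230460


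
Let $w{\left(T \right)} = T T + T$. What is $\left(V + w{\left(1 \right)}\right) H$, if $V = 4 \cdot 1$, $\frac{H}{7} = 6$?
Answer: $252$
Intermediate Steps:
$H = 42$ ($H = 7 \cdot 6 = 42$)
$V = 4$
$w{\left(T \right)} = T + T^{2}$ ($w{\left(T \right)} = T^{2} + T = T + T^{2}$)
$\left(V + w{\left(1 \right)}\right) H = \left(4 + 1 \left(1 + 1\right)\right) 42 = \left(4 + 1 \cdot 2\right) 42 = \left(4 + 2\right) 42 = 6 \cdot 42 = 252$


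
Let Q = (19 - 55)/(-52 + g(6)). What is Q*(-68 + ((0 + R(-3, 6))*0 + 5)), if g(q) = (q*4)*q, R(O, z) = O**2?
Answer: 567/23 ≈ 24.652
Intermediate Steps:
g(q) = 4*q**2 (g(q) = (4*q)*q = 4*q**2)
Q = -9/23 (Q = (19 - 55)/(-52 + 4*6**2) = -36/(-52 + 4*36) = -36/(-52 + 144) = -36/92 = -36*1/92 = -9/23 ≈ -0.39130)
Q*(-68 + ((0 + R(-3, 6))*0 + 5)) = -9*(-68 + ((0 + (-3)**2)*0 + 5))/23 = -9*(-68 + ((0 + 9)*0 + 5))/23 = -9*(-68 + (9*0 + 5))/23 = -9*(-68 + (0 + 5))/23 = -9*(-68 + 5)/23 = -9/23*(-63) = 567/23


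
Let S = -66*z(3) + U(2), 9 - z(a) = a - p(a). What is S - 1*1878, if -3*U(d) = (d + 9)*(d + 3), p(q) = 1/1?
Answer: -7075/3 ≈ -2358.3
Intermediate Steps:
p(q) = 1
z(a) = 10 - a (z(a) = 9 - (a - 1*1) = 9 - (a - 1) = 9 - (-1 + a) = 9 + (1 - a) = 10 - a)
U(d) = -(3 + d)*(9 + d)/3 (U(d) = -(d + 9)*(d + 3)/3 = -(9 + d)*(3 + d)/3 = -(3 + d)*(9 + d)/3)
S = -1441/3 (S = -66*(10 - 1*3) + (-9 - 4*2 - 1/3*2**2) = -66*(10 - 3) + (-9 - 8 - 1/3*4) = -66*7 + (-9 - 8 - 4/3) = -462 - 55/3 = -1441/3 ≈ -480.33)
S - 1*1878 = -1441/3 - 1*1878 = -1441/3 - 1878 = -7075/3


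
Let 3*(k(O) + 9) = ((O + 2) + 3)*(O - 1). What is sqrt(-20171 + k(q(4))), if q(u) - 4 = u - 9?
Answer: 2*I*sqrt(45411)/3 ≈ 142.07*I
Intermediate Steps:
q(u) = -5 + u (q(u) = 4 + (u - 9) = 4 + (-9 + u) = -5 + u)
k(O) = -9 + (-1 + O)*(5 + O)/3 (k(O) = -9 + (((O + 2) + 3)*(O - 1))/3 = -9 + (((2 + O) + 3)*(-1 + O))/3 = -9 + ((5 + O)*(-1 + O))/3 = -9 + ((-1 + O)*(5 + O))/3 = -9 + (-1 + O)*(5 + O)/3)
sqrt(-20171 + k(q(4))) = sqrt(-20171 + (-32/3 + (-5 + 4)**2/3 + 4*(-5 + 4)/3)) = sqrt(-20171 + (-32/3 + (1/3)*(-1)**2 + (4/3)*(-1))) = sqrt(-20171 + (-32/3 + (1/3)*1 - 4/3)) = sqrt(-20171 + (-32/3 + 1/3 - 4/3)) = sqrt(-20171 - 35/3) = sqrt(-60548/3) = 2*I*sqrt(45411)/3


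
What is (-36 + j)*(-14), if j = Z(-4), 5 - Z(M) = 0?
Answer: 434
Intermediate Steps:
Z(M) = 5 (Z(M) = 5 - 1*0 = 5 + 0 = 5)
j = 5
(-36 + j)*(-14) = (-36 + 5)*(-14) = -31*(-14) = 434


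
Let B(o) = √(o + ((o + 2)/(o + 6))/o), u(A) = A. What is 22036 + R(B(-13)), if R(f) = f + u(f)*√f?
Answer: 22036 + I*√108654/91 + I*91^(¼)*1194^(¾)*√I/91 ≈ 22031.0 + 8.4971*I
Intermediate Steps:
B(o) = √(o + (2 + o)/(o*(6 + o))) (B(o) = √(o + ((2 + o)/(6 + o))/o) = √(o + (2 + o)/(o*(6 + o))))
R(f) = f + f^(3/2) (R(f) = f + f*√f = f + f^(3/2))
22036 + R(B(-13)) = 22036 + (√((12 + (-13)² + 8*(-13) + (-13)²*(6 - 13)²)/((-13)*(6 - 13)²)) + (√((12 + (-13)² + 8*(-13) + (-13)²*(6 - 13)²)/((-13)*(6 - 13)²)))^(3/2)) = 22036 + (√(-1/13*(12 + 169 - 104 + 169*(-7)²)/(-7)²) + (√(-1/13*(12 + 169 - 104 + 169*(-7)²)/(-7)²))^(3/2)) = 22036 + (√(-1/13*1/49*(12 + 169 - 104 + 169*49)) + (√(-1/13*1/49*(12 + 169 - 104 + 169*49)))^(3/2)) = 22036 + (√(-1/13*1/49*(12 + 169 - 104 + 8281)) + (√(-1/13*1/49*(12 + 169 - 104 + 8281)))^(3/2)) = 22036 + (√(-1/13*1/49*8358) + (√(-1/13*1/49*8358))^(3/2)) = 22036 + (√(-1194/91) + (√(-1194/91))^(3/2)) = 22036 + (I*√108654/91 + (I*√108654/91)^(3/2)) = 22036 + (I*√108654/91 + 91^(¼)*1194^(¾)*I^(3/2)/91) = 22036 + I*√108654/91 + 91^(¼)*1194^(¾)*I^(3/2)/91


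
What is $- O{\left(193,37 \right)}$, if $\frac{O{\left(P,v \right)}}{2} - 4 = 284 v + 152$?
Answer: $-21328$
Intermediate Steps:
$O{\left(P,v \right)} = 312 + 568 v$ ($O{\left(P,v \right)} = 8 + 2 \left(284 v + 152\right) = 8 + 2 \left(152 + 284 v\right) = 8 + \left(304 + 568 v\right) = 312 + 568 v$)
$- O{\left(193,37 \right)} = - (312 + 568 \cdot 37) = - (312 + 21016) = \left(-1\right) 21328 = -21328$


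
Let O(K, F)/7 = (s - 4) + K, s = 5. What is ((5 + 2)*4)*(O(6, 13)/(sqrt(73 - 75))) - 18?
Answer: -18 - 686*I*sqrt(2) ≈ -18.0 - 970.15*I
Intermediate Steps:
O(K, F) = 7 + 7*K (O(K, F) = 7*((5 - 4) + K) = 7*(1 + K) = 7 + 7*K)
((5 + 2)*4)*(O(6, 13)/(sqrt(73 - 75))) - 18 = ((5 + 2)*4)*((7 + 7*6)/(sqrt(73 - 75))) - 18 = (7*4)*((7 + 42)/(sqrt(-2))) - 18 = 28*(49/((I*sqrt(2)))) - 18 = 28*(49*(-I*sqrt(2)/2)) - 18 = 28*(-49*I*sqrt(2)/2) - 18 = -686*I*sqrt(2) - 18 = -18 - 686*I*sqrt(2)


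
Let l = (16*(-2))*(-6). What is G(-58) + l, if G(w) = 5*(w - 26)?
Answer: -228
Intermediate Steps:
l = 192 (l = -32*(-6) = 192)
G(w) = -130 + 5*w (G(w) = 5*(-26 + w) = -130 + 5*w)
G(-58) + l = (-130 + 5*(-58)) + 192 = (-130 - 290) + 192 = -420 + 192 = -228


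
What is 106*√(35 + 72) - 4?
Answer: -4 + 106*√107 ≈ 1092.5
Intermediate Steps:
106*√(35 + 72) - 4 = 106*√107 - 4 = -4 + 106*√107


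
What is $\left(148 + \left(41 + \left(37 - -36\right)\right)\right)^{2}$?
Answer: $68644$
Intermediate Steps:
$\left(148 + \left(41 + \left(37 - -36\right)\right)\right)^{2} = \left(148 + \left(41 + \left(37 + 36\right)\right)\right)^{2} = \left(148 + \left(41 + 73\right)\right)^{2} = \left(148 + 114\right)^{2} = 262^{2} = 68644$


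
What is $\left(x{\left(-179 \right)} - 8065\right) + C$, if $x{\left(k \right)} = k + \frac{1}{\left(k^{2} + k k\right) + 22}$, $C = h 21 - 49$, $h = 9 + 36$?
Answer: $- \frac{471036191}{64104} \approx -7348.0$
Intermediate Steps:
$h = 45$
$C = 896$ ($C = 45 \cdot 21 - 49 = 945 - 49 = 896$)
$x{\left(k \right)} = k + \frac{1}{22 + 2 k^{2}}$ ($x{\left(k \right)} = k + \frac{1}{\left(k^{2} + k^{2}\right) + 22} = k + \frac{1}{2 k^{2} + 22} = k + \frac{1}{22 + 2 k^{2}}$)
$\left(x{\left(-179 \right)} - 8065\right) + C = \left(\frac{\frac{1}{2} + \left(-179\right)^{3} + 11 \left(-179\right)}{11 + \left(-179\right)^{2}} - 8065\right) + 896 = \left(\frac{\frac{1}{2} - 5735339 - 1969}{11 + 32041} - 8065\right) + 896 = \left(\frac{1}{32052} \left(- \frac{11474615}{2}\right) - 8065\right) + 896 = \left(- \frac{11474615}{64104} - 8065\right) + 896 = - \frac{528473375}{64104} + 896 = - \frac{471036191}{64104}$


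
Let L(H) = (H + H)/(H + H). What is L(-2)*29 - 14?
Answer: 15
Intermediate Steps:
L(H) = 1 (L(H) = (2*H)/((2*H)) = (2*H)*(1/(2*H)) = 1)
L(-2)*29 - 14 = 1*29 - 14 = 29 - 14 = 15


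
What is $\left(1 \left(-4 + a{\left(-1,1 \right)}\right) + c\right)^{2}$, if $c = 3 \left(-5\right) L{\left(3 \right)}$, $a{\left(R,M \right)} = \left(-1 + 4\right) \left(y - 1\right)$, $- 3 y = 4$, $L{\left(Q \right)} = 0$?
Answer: $121$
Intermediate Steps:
$y = - \frac{4}{3}$ ($y = \left(- \frac{1}{3}\right) 4 = - \frac{4}{3} \approx -1.3333$)
$a{\left(R,M \right)} = -7$ ($a{\left(R,M \right)} = \left(-1 + 4\right) \left(- \frac{4}{3} - 1\right) = 3 \left(- \frac{7}{3}\right) = -7$)
$c = 0$ ($c = 3 \left(-5\right) 0 = \left(-15\right) 0 = 0$)
$\left(1 \left(-4 + a{\left(-1,1 \right)}\right) + c\right)^{2} = \left(1 \left(-4 - 7\right) + 0\right)^{2} = \left(1 \left(-11\right) + 0\right)^{2} = \left(-11 + 0\right)^{2} = \left(-11\right)^{2} = 121$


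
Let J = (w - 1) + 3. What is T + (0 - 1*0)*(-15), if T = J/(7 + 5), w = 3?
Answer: 5/12 ≈ 0.41667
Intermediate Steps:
J = 5 (J = (3 - 1) + 3 = 2 + 3 = 5)
T = 5/12 (T = 5/(7 + 5) = 5/12 ≈ 0.41667)
T + (0 - 1*0)*(-15) = 5/12 + (0 - 1*0)*(-15) = 5/12 + (0 + 0)*(-15) = 5/12 + 0*(-15) = 5/12 + 0 = 5/12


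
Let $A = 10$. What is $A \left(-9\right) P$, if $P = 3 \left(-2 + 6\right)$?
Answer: $-1080$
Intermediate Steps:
$P = 12$ ($P = 3 \cdot 4 = 12$)
$A \left(-9\right) P = 10 \left(-9\right) 12 = \left(-90\right) 12 = -1080$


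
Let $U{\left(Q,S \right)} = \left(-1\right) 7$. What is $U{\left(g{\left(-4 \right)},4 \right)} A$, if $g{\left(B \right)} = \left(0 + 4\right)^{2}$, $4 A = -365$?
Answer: $\frac{2555}{4} \approx 638.75$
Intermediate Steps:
$A = - \frac{365}{4}$ ($A = \frac{1}{4} \left(-365\right) = - \frac{365}{4} \approx -91.25$)
$g{\left(B \right)} = 16$ ($g{\left(B \right)} = 4^{2} = 16$)
$U{\left(Q,S \right)} = -7$
$U{\left(g{\left(-4 \right)},4 \right)} A = \left(-7\right) \left(- \frac{365}{4}\right) = \frac{2555}{4}$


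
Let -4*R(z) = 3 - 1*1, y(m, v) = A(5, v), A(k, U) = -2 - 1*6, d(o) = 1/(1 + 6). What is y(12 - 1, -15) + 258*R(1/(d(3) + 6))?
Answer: -137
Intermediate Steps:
d(o) = ⅐ (d(o) = 1/7 = ⅐)
A(k, U) = -8 (A(k, U) = -2 - 6 = -8)
y(m, v) = -8
R(z) = -½ (R(z) = -(3 - 1*1)/4 = -(3 - 1)/4 = -¼*2 = -½)
y(12 - 1, -15) + 258*R(1/(d(3) + 6)) = -8 + 258*(-½) = -8 - 129 = -137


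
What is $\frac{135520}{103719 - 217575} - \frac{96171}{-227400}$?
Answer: $- \frac{103477097}{134848200} \approx -0.76736$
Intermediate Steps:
$\frac{135520}{103719 - 217575} - \frac{96171}{-227400} = \frac{135520}{103719 - 217575} - - \frac{32057}{75800} = \frac{135520}{-113856} + \frac{32057}{75800} = 135520 \left(- \frac{1}{113856}\right) + \frac{32057}{75800} = - \frac{4235}{3558} + \frac{32057}{75800} = - \frac{103477097}{134848200}$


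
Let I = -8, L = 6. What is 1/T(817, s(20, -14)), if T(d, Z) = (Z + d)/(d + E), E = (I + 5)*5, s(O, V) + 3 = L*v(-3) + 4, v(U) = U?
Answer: 401/400 ≈ 1.0025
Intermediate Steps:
s(O, V) = -17 (s(O, V) = -3 + (6*(-3) + 4) = -3 + (-18 + 4) = -3 - 14 = -17)
E = -15 (E = (-8 + 5)*5 = -3*5 = -15)
T(d, Z) = (Z + d)/(-15 + d) (T(d, Z) = (Z + d)/(d - 15) = (Z + d)/(-15 + d))
1/T(817, s(20, -14)) = 1/((-17 + 817)/(-15 + 817)) = 1/(800/802) = 1/((1/802)*800) = 1/(400/401) = 401/400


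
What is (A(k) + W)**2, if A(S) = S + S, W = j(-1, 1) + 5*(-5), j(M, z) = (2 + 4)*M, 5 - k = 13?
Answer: 2209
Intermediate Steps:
k = -8 (k = 5 - 1*13 = 5 - 13 = -8)
j(M, z) = 6*M
W = -31 (W = 6*(-1) + 5*(-5) = -6 - 25 = -31)
A(S) = 2*S
(A(k) + W)**2 = (2*(-8) - 31)**2 = (-16 - 31)**2 = (-47)**2 = 2209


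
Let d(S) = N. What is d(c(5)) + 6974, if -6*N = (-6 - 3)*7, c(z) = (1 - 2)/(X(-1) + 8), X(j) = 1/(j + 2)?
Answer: 13969/2 ≈ 6984.5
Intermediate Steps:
X(j) = 1/(2 + j)
c(z) = -⅑ (c(z) = (1 - 2)/(1/(2 - 1) + 8) = -1/(1/1 + 8) = -1/(1 + 8) = -1/9 = -1*⅑ = -⅑)
N = 21/2 (N = -(-6 - 3)*7/6 = -(-3)*7/2 = -⅙*(-63) = 21/2 ≈ 10.500)
d(S) = 21/2
d(c(5)) + 6974 = 21/2 + 6974 = 13969/2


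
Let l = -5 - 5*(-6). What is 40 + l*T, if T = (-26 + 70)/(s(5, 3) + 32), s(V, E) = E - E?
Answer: 595/8 ≈ 74.375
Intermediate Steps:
s(V, E) = 0
l = 25 (l = -5 + 30 = 25)
T = 11/8 (T = (-26 + 70)/(0 + 32) = 44/32 = 44*(1/32) = 11/8 ≈ 1.3750)
40 + l*T = 40 + 25*(11/8) = 40 + 275/8 = 595/8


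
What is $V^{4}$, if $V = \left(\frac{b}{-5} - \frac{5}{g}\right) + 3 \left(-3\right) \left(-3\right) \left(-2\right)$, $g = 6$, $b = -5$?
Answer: $\frac{10884540241}{1296} \approx 8.3986 \cdot 10^{6}$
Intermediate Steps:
$V = - \frac{323}{6}$ ($V = \left(- \frac{5}{-5} - \frac{5}{6}\right) + 3 \left(-3\right) \left(-3\right) \left(-2\right) = \left(\left(-5\right) \left(- \frac{1}{5}\right) - \frac{5}{6}\right) + \left(-9\right) \left(-3\right) \left(-2\right) = \left(1 - \frac{5}{6}\right) + 27 \left(-2\right) = \frac{1}{6} - 54 = - \frac{323}{6} \approx -53.833$)
$V^{4} = \left(- \frac{323}{6}\right)^{4} = \frac{10884540241}{1296}$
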